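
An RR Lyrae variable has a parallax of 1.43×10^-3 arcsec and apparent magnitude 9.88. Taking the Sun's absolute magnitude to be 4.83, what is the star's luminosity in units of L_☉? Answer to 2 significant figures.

d = 1/p = 1/1.43×10^-3″ = 699.3 pc
M = m − 5 log₁₀ d + 5 = 9.88 − 5·2.8447 + 5 = 0.657
M − M_☉ = 0.657 − 4.83 = -4.173
L/L_☉ = 10^(−0.4 × -4.173) = 46.70

L/L_☉ ≈ 47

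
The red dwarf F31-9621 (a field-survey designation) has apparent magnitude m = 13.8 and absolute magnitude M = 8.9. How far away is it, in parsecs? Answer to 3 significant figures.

Distance modulus: m − M = 13.8 − (8.9) = 4.900
m − M = 5 log₁₀ d − 5
log₁₀ d = (m − M)/5 + 1 = 1.9800
d = 10^1.9800 = 95.50 pc

d ≈ 95.5 pc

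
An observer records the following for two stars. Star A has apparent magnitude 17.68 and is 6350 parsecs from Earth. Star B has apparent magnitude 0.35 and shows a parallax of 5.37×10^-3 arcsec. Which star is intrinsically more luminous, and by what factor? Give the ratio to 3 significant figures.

Star A: M = m − 5 log₁₀ d + 5 = 17.68 − 5·3.8028 + 5 = 3.666
Star B: d = 1/p = 1/5.37×10^-3″ = 186.2 pc
Star B: M = m − 5 log₁₀ d + 5 = 0.35 − 5·2.2700 + 5 = -6.000
ΔM = M_A − M_B = 3.666 − (-6.000) = 9.666; smaller M is more luminous → Star B.
L ratio = 10^(0.4 |ΔM|) = 10^3.867 = 7354

Star B is more luminous, by a factor of 7350.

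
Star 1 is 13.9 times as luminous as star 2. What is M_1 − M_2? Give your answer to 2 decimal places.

Pogson: ΔM = −2.5 log₁₀(ratio) = −2.5 log₁₀(13.9) = −2.5 × 1.1430 = -2.858
Star 1 is brighter, so it has the smaller magnitude: the difference is negative.

M_1 − M_2 ≈ -2.86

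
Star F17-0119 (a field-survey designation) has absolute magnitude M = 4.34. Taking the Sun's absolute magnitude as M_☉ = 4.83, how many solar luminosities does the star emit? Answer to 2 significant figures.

M − M_☉ = 4.34 − 4.83 = -0.490
L/L_☉ = 10^(−0.4 (M − M_☉)) = 10^0.196 = 1.570

L/L_☉ ≈ 1.6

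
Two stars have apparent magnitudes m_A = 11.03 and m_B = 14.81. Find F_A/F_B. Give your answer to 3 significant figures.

F_A/F_B ≈ 32.5

Magnitude difference = -3.78
Flux ratio = 10^(−0.4 Δm) = 10^(−0.4 × -3.78) = 10^1.512 = 32.51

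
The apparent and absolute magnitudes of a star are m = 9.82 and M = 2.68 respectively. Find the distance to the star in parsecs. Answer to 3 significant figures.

μ = m − M = 7.140
m − M = 5 log₁₀ d − 5
log₁₀ d = (m − M)/5 + 1 = 2.4280
d = 10^2.4280 = 267.9 pc

d ≈ 268 pc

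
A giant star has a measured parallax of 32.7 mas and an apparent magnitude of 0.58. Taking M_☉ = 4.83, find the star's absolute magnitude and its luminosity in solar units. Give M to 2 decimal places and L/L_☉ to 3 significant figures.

d = 1/p = 1000/32.7 mas = 30.58 pc
M = m − 5 log₁₀ d + 5 = 0.58 − 5·1.4855 + 5 = -1.847
M − M_☉ = -1.847 − 4.83 = -6.677
L/L_☉ = 10^(−0.4 × -6.677) = 468.7

M ≈ -1.85; L/L_☉ ≈ 469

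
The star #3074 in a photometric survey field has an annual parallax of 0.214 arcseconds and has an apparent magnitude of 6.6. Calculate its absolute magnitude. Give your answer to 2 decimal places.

d = 1/p = 1/0.214″ = 4.673 pc
5 log₁₀(d/10 pc) = 5 log₁₀(4.673) − 5 = -1.652
M = m − 5 log₁₀(d/10) = 6.6 + 1.652 = 8.252

M ≈ 8.25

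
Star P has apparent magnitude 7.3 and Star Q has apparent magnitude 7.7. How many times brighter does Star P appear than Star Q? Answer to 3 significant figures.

1.45

Magnitude difference = -0.4
Flux ratio = 10^(−0.4 Δm) = 10^(−0.4 × -0.4) = 10^0.160 = 1.445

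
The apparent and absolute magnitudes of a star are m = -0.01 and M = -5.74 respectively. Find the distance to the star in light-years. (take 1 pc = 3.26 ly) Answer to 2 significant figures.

μ = m − M = 5.730
m − M = 5 log₁₀ d − 5
log₁₀ d = (m − M)/5 + 1 = 2.1460
d = 10^2.1460 = 140.0 pc
= 456.3 ly

d ≈ 460 ly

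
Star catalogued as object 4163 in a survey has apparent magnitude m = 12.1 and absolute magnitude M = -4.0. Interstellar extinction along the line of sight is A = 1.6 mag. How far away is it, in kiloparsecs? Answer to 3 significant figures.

d ≈ 7.94 kpc

m − M = 5 log₁₀(d/10 pc) + A  ⇒  12.1 − (-4.0) − 1.6 = 5 log₁₀(d/10)
14.500 = 5 log₁₀(d/10)
log₁₀ d = (m − M − A)/5 + 1 = 3.9000
d = 10^3.9000 = 7943 pc
= 7.943 kpc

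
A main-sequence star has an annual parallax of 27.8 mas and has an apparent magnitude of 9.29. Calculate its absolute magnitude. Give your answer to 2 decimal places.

p = 27.8 mas = 0.0278″ → d = 1/p = 35.97 pc
5 log₁₀(d/10 pc) = 5 log₁₀(35.97) − 5 = 2.780
M = m − 5 log₁₀(d/10) = 9.29 − 2.780 = 6.510

M ≈ 6.51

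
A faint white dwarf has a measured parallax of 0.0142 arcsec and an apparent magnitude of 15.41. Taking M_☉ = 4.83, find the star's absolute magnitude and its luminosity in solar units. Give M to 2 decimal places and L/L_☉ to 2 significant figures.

d = 1/p = 1/0.0142″ = 70.42 pc
M = m − 5 log₁₀ d + 5 = 15.41 − 5·1.8477 + 5 = 11.171
M − M_☉ = 11.171 − 4.83 = 6.341
L/L_☉ = 10^(−0.4 × 6.341) = 2.907×10^-3

M ≈ 11.17; L/L_☉ ≈ 2.9×10^-3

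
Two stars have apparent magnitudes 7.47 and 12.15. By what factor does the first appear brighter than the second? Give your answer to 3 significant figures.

Magnitude difference = -4.68
Flux ratio = 10^(−0.4 Δm) = 10^(−0.4 × -4.68) = 10^1.872 = 74.47

74.5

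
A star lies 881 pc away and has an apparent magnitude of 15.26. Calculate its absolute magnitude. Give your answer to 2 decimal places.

5 log₁₀(d/10 pc) = 5 log₁₀(881.0) − 5 = 9.725
M = m − 5 log₁₀(d/10) = 15.26 − 9.725 = 5.535

M ≈ 5.54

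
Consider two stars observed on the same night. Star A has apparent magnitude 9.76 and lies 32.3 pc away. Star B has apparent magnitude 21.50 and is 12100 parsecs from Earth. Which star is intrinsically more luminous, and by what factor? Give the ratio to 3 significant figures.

Star A: M = m − 5 log₁₀ d + 5 = 9.76 − 5·1.5092 + 5 = 7.214
Star B: M = m − 5 log₁₀ d + 5 = 21.50 − 5·4.0828 + 5 = 6.086
ΔM = M_A − M_B = 7.214 − (6.086) = 1.128; smaller M is more luminous → Star B.
L ratio = 10^(0.4 |ΔM|) = 10^0.451 = 2.826

Star B is more luminous, by a factor of 2.83.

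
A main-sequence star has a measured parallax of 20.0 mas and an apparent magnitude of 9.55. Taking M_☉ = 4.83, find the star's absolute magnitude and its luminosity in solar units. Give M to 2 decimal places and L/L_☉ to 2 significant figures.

M ≈ 6.06; L/L_☉ ≈ 0.32

d = 1/p = 1000/20.0 mas = 50.00 pc
M = m − 5 log₁₀ d + 5 = 9.55 − 5·1.6990 + 5 = 6.055
M − M_☉ = 6.055 − 4.83 = 1.225
L/L_☉ = 10^(−0.4 × 1.225) = 0.3235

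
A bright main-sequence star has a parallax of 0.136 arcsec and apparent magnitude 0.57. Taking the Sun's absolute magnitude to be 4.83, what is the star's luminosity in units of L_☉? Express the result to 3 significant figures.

L/L_☉ ≈ 27.3

d = 1/p = 1/0.136″ = 7.353 pc
M = m − 5 log₁₀ d + 5 = 0.57 − 5·0.8665 + 5 = 1.238
M − M_☉ = 1.238 − 4.83 = -3.592
L/L_☉ = 10^(−0.4 × -3.592) = 27.35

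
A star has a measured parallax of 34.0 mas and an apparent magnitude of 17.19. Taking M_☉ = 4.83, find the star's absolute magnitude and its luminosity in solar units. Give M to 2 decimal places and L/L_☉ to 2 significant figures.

M ≈ 14.85; L/L_☉ ≈ 9.8×10^-5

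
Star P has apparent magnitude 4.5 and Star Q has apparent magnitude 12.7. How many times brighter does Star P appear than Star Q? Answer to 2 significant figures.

1900

Δm = 4.5 − (12.7) = -8.2
Flux ratio = 10^(−0.4 Δm) = 10^(−0.4 × -8.2) = 10^3.280 = 1905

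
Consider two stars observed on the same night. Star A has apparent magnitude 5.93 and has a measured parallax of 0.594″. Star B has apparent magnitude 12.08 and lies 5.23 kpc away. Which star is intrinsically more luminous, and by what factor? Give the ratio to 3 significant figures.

Star A: d = 1/p = 1/0.594″ = 1.684 pc
Star A: M = m − 5 log₁₀ d + 5 = 5.93 − 5·0.2262 + 5 = 9.799
Star B: d = 5.23 kpc = 5230 pc
Star B: M = m − 5 log₁₀ d + 5 = 12.08 − 5·3.7185 + 5 = -1.513
ΔM = M_A − M_B = 9.799 − (-1.513) = 11.311; smaller M is more luminous → Star B.
L ratio = 10^(0.4 |ΔM|) = 10^4.525 = 33460

Star B is more luminous, by a factor of 33500.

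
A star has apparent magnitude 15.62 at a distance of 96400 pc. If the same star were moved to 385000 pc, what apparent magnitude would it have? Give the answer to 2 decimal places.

m ≈ 18.63

Flux ∝ 1/d², so Δm = 5 log₁₀(d₂/d₁) = 5 log₁₀(385000/96400) = 3.007
m₂ = m₁ + Δm = 15.62 + (3.007) = 18.627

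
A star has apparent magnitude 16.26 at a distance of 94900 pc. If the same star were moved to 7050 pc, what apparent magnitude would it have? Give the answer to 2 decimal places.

Flux ∝ 1/d², so Δm = 5 log₁₀(d₂/d₁) = 5 log₁₀(7050/94900) = -5.645
m₂ = m₁ + Δm = 16.26 + (-5.645) = 10.615

m ≈ 10.61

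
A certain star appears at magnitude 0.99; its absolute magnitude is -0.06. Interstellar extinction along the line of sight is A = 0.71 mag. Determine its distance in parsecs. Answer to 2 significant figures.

m − M = 5 log₁₀(d/10 pc) + A  ⇒  0.99 − (-0.06) − 0.71 = 5 log₁₀(d/10)
0.340 = 5 log₁₀(d/10)
log₁₀ d = (m − M − A)/5 + 1 = 1.0680
d = 10^1.0680 = 11.69 pc

d ≈ 12 pc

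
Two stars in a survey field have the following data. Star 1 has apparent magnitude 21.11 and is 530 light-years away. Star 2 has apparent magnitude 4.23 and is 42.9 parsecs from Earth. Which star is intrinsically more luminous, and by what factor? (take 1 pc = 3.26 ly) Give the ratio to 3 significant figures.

Star 1: d = 530 ly / 3.26 = 162.6 pc
Star 1: M = m − 5 log₁₀ d + 5 = 21.11 − 5·2.2111 + 5 = 15.055
Star 2: M = m − 5 log₁₀ d + 5 = 4.23 − 5·1.6325 + 5 = 1.068
ΔM = M_1 − M_2 = 15.055 − (1.068) = 13.987; smaller M is more luminous → Star 2.
L ratio = 10^(0.4 |ΔM|) = 10^5.595 = 393400

Star 2 is more luminous, by a factor of 393000.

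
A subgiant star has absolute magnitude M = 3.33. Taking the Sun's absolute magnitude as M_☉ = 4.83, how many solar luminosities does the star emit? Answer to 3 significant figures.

M − M_☉ = 3.33 − 4.83 = -1.500
L/L_☉ = 10^(−0.4 (M − M_☉)) = 10^0.600 = 3.981

L/L_☉ ≈ 3.98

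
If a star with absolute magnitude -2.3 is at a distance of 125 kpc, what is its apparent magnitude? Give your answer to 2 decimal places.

m ≈ 18.18

d = 125 kpc = 125000 pc
m = M + 5 log₁₀ d − 5 = -2.3 + 5·5.0969 − 5 = 18.185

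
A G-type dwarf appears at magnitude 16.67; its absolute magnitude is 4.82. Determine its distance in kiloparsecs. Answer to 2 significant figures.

μ = m − M = 11.850
m − M = 5 log₁₀ d − 5
log₁₀ d = (m − M)/5 + 1 = 3.3700
d = 10^3.3700 = 2344 pc
= 2.344 kpc

d ≈ 2.3 kpc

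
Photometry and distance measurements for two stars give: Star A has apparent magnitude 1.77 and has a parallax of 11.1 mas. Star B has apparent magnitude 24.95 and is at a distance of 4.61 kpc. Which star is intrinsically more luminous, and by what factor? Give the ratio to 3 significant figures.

Star A is more luminous, by a factor of 714000.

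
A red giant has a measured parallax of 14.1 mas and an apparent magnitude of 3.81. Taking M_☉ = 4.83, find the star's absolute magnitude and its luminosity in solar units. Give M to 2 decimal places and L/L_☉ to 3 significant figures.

M ≈ -0.44; L/L_☉ ≈ 129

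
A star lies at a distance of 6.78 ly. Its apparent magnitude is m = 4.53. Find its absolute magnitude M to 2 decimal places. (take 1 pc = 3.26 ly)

M ≈ 7.94

d = 6.78 ly / 3.26 = 2.080 pc
5 log₁₀(d/10 pc) = 5 log₁₀(2.080) − 5 = -3.410
M = m − 5 log₁₀(d/10) = 4.53 + 3.410 = 7.940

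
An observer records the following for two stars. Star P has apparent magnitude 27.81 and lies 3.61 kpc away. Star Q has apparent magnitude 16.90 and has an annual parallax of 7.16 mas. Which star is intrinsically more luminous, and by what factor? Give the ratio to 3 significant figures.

Star Q is more luminous, by a factor of 34.6.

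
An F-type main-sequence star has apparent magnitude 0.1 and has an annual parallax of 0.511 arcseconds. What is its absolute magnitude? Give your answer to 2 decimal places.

d = 1/p = 1/0.511″ = 1.957 pc
5 log₁₀(d/10 pc) = 5 log₁₀(1.957) − 5 = -3.542
M = m − 5 log₁₀(d/10) = 0.1 + 3.542 = 3.642

M ≈ 3.64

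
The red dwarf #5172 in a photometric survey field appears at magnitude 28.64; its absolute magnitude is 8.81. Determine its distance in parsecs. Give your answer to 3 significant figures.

d ≈ 92500 pc

Distance modulus: m − M = 28.64 − (8.81) = 19.830
m − M = 5 log₁₀ d − 5
log₁₀ d = (m − M)/5 + 1 = 4.9660
d = 10^4.9660 = 92470 pc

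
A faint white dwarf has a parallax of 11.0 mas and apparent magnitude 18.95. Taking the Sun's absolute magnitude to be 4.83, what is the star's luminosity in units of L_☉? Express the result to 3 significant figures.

d = 1/p = 1000/11.0 mas = 90.91 pc
M = m − 5 log₁₀ d + 5 = 18.95 − 5·1.9586 + 5 = 14.157
M − M_☉ = 14.157 − 4.83 = 9.327
L/L_☉ = 10^(−0.4 × 9.327) = 1.859×10^-4

L/L_☉ ≈ 1.86×10^-4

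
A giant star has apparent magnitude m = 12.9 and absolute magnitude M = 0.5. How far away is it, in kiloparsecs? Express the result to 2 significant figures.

d ≈ 3.0 kpc

Distance modulus: m − M = 12.9 − (0.5) = 12.400
m − M = 5 log₁₀ d − 5
log₁₀ d = (m − M)/5 + 1 = 3.4800
d = 10^3.4800 = 3020 pc
= 3.020 kpc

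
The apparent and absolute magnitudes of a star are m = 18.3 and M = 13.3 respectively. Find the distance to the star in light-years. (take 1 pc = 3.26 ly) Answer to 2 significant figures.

d ≈ 330 ly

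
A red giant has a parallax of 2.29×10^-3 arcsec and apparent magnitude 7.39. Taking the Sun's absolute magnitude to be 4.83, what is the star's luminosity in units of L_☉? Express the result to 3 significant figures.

L/L_☉ ≈ 180

d = 1/p = 1/2.29×10^-3″ = 436.7 pc
M = m − 5 log₁₀ d + 5 = 7.39 − 5·2.6402 + 5 = -0.811
M − M_☉ = -0.811 − 4.83 = -5.641
L/L_☉ = 10^(−0.4 × -5.641) = 180.4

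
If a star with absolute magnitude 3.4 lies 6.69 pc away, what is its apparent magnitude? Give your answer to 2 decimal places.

m = M + 5 log₁₀ d − 5 = 3.4 + 5·0.8254 − 5 = 2.527

m ≈ 2.53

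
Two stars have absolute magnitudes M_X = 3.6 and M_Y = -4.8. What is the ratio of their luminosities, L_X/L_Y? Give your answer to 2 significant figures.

ΔM = M_X − M_Y = 8.4
L_X/L_Y = 10^(−0.4 ΔM) = 10^-3.360 = 4.365×10^-4

L_X/L_Y ≈ 4.4×10^-4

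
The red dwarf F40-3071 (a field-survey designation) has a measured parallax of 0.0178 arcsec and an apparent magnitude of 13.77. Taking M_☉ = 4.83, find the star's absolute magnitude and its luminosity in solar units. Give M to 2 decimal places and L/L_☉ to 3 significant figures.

M ≈ 10.02; L/L_☉ ≈ 8.38×10^-3

d = 1/p = 1/0.0178″ = 56.18 pc
M = m − 5 log₁₀ d + 5 = 13.77 − 5·1.7496 + 5 = 10.022
M − M_☉ = 10.022 − 4.83 = 5.192
L/L_☉ = 10^(−0.4 × 5.192) = 8.378×10^-3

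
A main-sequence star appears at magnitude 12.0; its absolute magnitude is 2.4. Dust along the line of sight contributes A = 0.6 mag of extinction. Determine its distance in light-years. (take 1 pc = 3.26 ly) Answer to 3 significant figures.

d ≈ 2060 ly

m − M = 5 log₁₀(d/10 pc) + A  ⇒  12.0 − (2.4) − 0.6 = 5 log₁₀(d/10)
9.000 = 5 log₁₀(d/10)
log₁₀ d = (m − M − A)/5 + 1 = 2.8000
d = 10^2.8000 = 631.0 pc
= 2057 ly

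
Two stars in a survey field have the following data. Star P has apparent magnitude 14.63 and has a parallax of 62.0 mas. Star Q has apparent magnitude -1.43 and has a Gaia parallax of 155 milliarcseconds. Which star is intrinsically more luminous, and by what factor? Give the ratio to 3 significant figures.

Star Q is more luminous, by a factor of 425000.

Star P: p = 62.0 mas = 0.0620″ → d = 1/p = 16.13 pc
Star P: M = m − 5 log₁₀ d + 5 = 14.63 − 5·1.2076 + 5 = 13.592
Star Q: p = 155 mas = 0.155″ → d = 1/p = 6.452 pc
Star Q: M = m − 5 log₁₀ d + 5 = -1.43 − 5·0.8097 + 5 = -0.478
ΔM = M_P − M_Q = 13.592 − (-0.478) = 14.070; smaller M is more luminous → Star Q.
L ratio = 10^(0.4 |ΔM|) = 10^5.628 = 424700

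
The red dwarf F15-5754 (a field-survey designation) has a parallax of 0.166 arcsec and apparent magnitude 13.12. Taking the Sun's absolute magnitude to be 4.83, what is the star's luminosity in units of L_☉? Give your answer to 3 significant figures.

L/L_☉ ≈ 1.75×10^-4

d = 1/p = 1/0.166″ = 6.024 pc
M = m − 5 log₁₀ d + 5 = 13.12 − 5·0.7799 + 5 = 14.221
M − M_☉ = 14.221 − 4.83 = 9.391
L/L_☉ = 10^(−0.4 × 9.391) = 1.753×10^-4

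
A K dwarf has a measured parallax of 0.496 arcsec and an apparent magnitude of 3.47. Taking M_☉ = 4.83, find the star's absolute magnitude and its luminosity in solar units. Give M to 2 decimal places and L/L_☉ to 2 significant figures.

M ≈ 6.95; L/L_☉ ≈ 0.14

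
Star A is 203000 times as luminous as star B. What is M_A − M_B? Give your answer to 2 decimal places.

Pogson: ΔM = −2.5 log₁₀(ratio) = −2.5 log₁₀(203000) = −2.5 × 5.3075 = -13.269
Star A is brighter, so it has the smaller magnitude: the difference is negative.

M_A − M_B ≈ -13.27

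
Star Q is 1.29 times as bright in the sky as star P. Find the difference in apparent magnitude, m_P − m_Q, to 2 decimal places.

m_P − m_Q ≈ 0.28

Pogson: Δm = −2.5 log₁₀(ratio) = −2.5 log₁₀(1.29) = −2.5 × 0.1106 = -0.276
Star Q is brighter so has the smaller magnitude: m_P − m_Q is positive.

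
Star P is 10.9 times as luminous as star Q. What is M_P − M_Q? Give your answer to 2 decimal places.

M_P − M_Q ≈ -2.59

Pogson: ΔM = −2.5 log₁₀(ratio) = −2.5 log₁₀(10.9) = −2.5 × 1.0374 = -2.594
Star P is brighter, so it has the smaller magnitude: the difference is negative.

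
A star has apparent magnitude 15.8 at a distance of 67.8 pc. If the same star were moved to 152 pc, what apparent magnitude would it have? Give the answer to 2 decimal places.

Flux ∝ 1/d², so Δm = 5 log₁₀(d₂/d₁) = 5 log₁₀(152/67.8) = 1.753
m₂ = m₁ + Δm = 15.8 + (1.753) = 17.553

m ≈ 17.55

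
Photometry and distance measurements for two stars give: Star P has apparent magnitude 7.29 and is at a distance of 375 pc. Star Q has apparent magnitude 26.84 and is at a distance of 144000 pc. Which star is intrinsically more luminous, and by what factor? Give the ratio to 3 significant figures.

Star P: M = m − 5 log₁₀ d + 5 = 7.29 − 5·2.5740 + 5 = -0.580
Star Q: M = m − 5 log₁₀ d + 5 = 26.84 − 5·5.1584 + 5 = 6.048
ΔM = M_P − M_Q = -0.580 − (6.048) = -6.628; smaller M is more luminous → Star P.
L ratio = 10^(0.4 |ΔM|) = 10^2.651 = 448.1

Star P is more luminous, by a factor of 448.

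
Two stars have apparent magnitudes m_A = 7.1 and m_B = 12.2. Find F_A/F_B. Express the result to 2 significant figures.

Δm = 7.1 − (12.2) = -5.1
Flux ratio = 10^(−0.4 Δm) = 10^(−0.4 × -5.1) = 10^2.040 = 109.6

F_A/F_B ≈ 110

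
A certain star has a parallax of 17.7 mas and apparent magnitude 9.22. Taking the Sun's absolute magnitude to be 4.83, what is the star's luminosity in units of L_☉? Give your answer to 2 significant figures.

d = 1/p = 1000/17.7 mas = 56.50 pc
M = m − 5 log₁₀ d + 5 = 9.22 − 5·1.7520 + 5 = 5.460
M − M_☉ = 5.460 − 4.83 = 0.630
L/L_☉ = 10^(−0.4 × 0.630) = 0.5598

L/L_☉ ≈ 0.56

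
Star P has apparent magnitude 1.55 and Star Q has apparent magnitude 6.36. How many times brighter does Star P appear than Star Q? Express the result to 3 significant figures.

83.9

Magnitude difference = -4.81
Flux ratio = 10^(−0.4 Δm) = 10^(−0.4 × -4.81) = 10^1.924 = 83.95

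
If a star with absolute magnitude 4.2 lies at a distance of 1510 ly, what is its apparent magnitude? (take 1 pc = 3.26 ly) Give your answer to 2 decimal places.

m ≈ 12.53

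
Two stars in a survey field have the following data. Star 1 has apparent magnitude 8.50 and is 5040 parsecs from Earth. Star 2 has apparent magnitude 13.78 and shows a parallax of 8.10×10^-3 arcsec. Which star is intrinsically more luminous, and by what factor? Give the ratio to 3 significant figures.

Star 1: M = m − 5 log₁₀ d + 5 = 8.50 − 5·3.7024 + 5 = -5.012
Star 2: d = 1/p = 1/8.10×10^-3″ = 123.5 pc
Star 2: M = m − 5 log₁₀ d + 5 = 13.78 − 5·2.0915 + 5 = 8.322
ΔM = M_1 − M_2 = -5.012 − (8.322) = -13.335; smaller M is more luminous → Star 1.
L ratio = 10^(0.4 |ΔM|) = 10^5.334 = 215700

Star 1 is more luminous, by a factor of 216000.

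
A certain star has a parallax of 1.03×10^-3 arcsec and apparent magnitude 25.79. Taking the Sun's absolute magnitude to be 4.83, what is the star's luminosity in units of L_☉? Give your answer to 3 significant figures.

L/L_☉ ≈ 3.89×10^-5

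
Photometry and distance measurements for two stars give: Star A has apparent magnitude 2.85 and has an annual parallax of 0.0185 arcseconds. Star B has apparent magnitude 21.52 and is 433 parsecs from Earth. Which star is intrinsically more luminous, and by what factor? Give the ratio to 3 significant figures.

Star A: d = 1/p = 1/0.0185″ = 54.05 pc
Star A: M = m − 5 log₁₀ d + 5 = 2.85 − 5·1.7328 + 5 = -0.814
Star B: M = m − 5 log₁₀ d + 5 = 21.52 − 5·2.6365 + 5 = 13.338
ΔM = M_A − M_B = -0.814 − (13.338) = -14.152; smaller M is more luminous → Star A.
L ratio = 10^(0.4 |ΔM|) = 10^5.661 = 457800

Star A is more luminous, by a factor of 458000.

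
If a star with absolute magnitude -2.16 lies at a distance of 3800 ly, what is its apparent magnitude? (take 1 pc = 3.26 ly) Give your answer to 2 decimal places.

m ≈ 8.17

d = 3800 ly / 3.26 = 1166 pc
m = M + 5 log₁₀ d − 5 = -2.16 + 5·3.0666 − 5 = 8.173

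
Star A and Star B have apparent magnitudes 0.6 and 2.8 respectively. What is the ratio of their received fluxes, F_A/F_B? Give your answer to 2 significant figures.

F_A/F_B ≈ 7.6

Magnitude difference = -2.2
Flux ratio = 10^(−0.4 Δm) = 10^(−0.4 × -2.2) = 10^0.880 = 7.586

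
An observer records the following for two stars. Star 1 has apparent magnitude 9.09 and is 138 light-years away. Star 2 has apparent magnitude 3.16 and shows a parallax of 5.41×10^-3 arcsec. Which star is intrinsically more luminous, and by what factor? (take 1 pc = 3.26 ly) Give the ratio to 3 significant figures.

Star 2 is more luminous, by a factor of 4490.

Star 1: d = 138 ly / 3.26 = 42.33 pc
Star 1: M = m − 5 log₁₀ d + 5 = 9.09 − 5·1.6267 + 5 = 5.957
Star 2: d = 1/p = 1/5.41×10^-3″ = 184.8 pc
Star 2: M = m − 5 log₁₀ d + 5 = 3.16 − 5·2.2668 + 5 = -3.174
ΔM = M_1 − M_2 = 5.957 − (-3.174) = 9.131; smaller M is more luminous → Star 2.
L ratio = 10^(0.4 |ΔM|) = 10^3.652 = 4490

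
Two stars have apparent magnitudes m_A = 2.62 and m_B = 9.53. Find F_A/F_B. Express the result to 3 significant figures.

F_A/F_B ≈ 581

Magnitude difference = -6.91
Flux ratio = 10^(−0.4 Δm) = 10^(−0.4 × -6.91) = 10^2.764 = 580.8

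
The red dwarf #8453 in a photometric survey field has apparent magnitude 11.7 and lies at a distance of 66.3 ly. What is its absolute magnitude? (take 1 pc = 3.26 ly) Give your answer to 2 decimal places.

d = 66.3 ly / 3.26 = 20.34 pc
5 log₁₀(d/10 pc) = 5 log₁₀(20.34) − 5 = 1.541
M = m − 5 log₁₀(d/10) = 11.7 − 1.541 = 10.159

M ≈ 10.16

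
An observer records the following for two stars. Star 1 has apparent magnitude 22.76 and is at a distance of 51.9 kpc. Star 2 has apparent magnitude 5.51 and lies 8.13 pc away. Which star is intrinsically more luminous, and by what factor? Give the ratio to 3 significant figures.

Star 1 is more luminous, by a factor of 5.13.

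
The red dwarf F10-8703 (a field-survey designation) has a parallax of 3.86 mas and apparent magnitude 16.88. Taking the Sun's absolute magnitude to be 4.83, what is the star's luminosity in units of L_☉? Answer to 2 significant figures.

L/L_☉ ≈ 0.010

d = 1/p = 1000/3.86 mas = 259.1 pc
M = m − 5 log₁₀ d + 5 = 16.88 − 5·2.4134 + 5 = 9.813
M − M_☉ = 9.813 − 4.83 = 4.983
L/L_☉ = 10^(−0.4 × 4.983) = 0.01016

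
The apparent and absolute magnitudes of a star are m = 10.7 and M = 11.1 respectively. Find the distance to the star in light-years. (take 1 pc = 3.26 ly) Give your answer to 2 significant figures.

d ≈ 27 ly

Distance modulus: m − M = 10.7 − (11.1) = -0.400
m − M = 5 log₁₀ d − 5
log₁₀ d = (m − M)/5 + 1 = 0.9200
d = 10^0.9200 = 8.318 pc
= 27.12 ly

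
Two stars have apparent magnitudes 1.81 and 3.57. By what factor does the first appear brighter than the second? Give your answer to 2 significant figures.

5.1

Magnitude difference = -1.76
Flux ratio = 10^(−0.4 Δm) = 10^(−0.4 × -1.76) = 10^0.704 = 5.058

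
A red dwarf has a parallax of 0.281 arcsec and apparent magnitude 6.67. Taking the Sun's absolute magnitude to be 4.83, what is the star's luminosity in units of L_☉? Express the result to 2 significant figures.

L/L_☉ ≈ 0.023

d = 1/p = 1/0.281″ = 3.559 pc
M = m − 5 log₁₀ d + 5 = 6.67 − 5·0.5513 + 5 = 8.914
M − M_☉ = 8.914 − 4.83 = 4.084
L/L_☉ = 10^(−0.4 × 4.084) = 0.02326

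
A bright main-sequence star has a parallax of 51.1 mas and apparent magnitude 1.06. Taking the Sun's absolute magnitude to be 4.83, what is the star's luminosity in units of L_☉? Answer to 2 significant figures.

L/L_☉ ≈ 120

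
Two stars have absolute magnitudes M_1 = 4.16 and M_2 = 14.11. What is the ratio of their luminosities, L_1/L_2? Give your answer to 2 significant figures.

ΔM = M_1 − M_2 = -9.95
L_1/L_2 = 10^(−0.4 ΔM) = 10^3.980 = 9550

L_1/L_2 ≈ 9500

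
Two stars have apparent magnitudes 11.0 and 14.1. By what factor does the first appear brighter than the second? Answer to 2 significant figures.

Δm = 11.0 − (14.1) = -3.1
Flux ratio = 10^(−0.4 Δm) = 10^(−0.4 × -3.1) = 10^1.240 = 17.38

17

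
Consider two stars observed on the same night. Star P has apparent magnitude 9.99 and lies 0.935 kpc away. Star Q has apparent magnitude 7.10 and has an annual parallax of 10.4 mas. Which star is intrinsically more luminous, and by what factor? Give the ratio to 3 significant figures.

Star P: d = 0.935 kpc = 935.0 pc
Star P: M = m − 5 log₁₀ d + 5 = 9.99 − 5·2.9708 + 5 = 0.136
Star Q: p = 10.4 mas = 0.0104″ → d = 1/p = 96.15 pc
Star Q: M = m − 5 log₁₀ d + 5 = 7.10 − 5·1.9830 + 5 = 2.185
ΔM = M_P − M_Q = 0.136 − (2.185) = -2.049; smaller M is more luminous → Star P.
L ratio = 10^(0.4 |ΔM|) = 10^0.820 = 6.602

Star P is more luminous, by a factor of 6.60.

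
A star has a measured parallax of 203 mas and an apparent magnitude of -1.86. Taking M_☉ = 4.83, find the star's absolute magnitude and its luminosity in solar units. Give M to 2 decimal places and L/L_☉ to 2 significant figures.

M ≈ -0.32; L/L_☉ ≈ 120

d = 1/p = 1000/203 mas = 4.926 pc
M = m − 5 log₁₀ d + 5 = -1.86 − 5·0.6925 + 5 = -0.323
M − M_☉ = -0.323 − 4.83 = -5.153
L/L_☉ = 10^(−0.4 × -5.153) = 115.1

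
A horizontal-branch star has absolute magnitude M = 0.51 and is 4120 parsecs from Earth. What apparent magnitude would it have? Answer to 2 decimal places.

m ≈ 13.58

m = M + 5 log₁₀ d − 5 = 0.51 + 5·3.6149 − 5 = 13.584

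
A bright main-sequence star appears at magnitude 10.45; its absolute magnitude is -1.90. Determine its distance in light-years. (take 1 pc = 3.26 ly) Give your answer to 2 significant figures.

Distance modulus: m − M = 10.45 − (-1.90) = 12.350
m − M = 5 log₁₀ d − 5
log₁₀ d = (m − M)/5 + 1 = 3.4700
d = 10^3.4700 = 2951 pc
= 9621 ly

d ≈ 9600 ly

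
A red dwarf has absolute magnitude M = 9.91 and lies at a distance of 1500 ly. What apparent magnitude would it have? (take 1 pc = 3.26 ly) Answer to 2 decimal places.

d = 1500 ly / 3.26 = 460.1 pc
m = M + 5 log₁₀ d − 5 = 9.91 + 5·2.6629 − 5 = 18.224

m ≈ 18.22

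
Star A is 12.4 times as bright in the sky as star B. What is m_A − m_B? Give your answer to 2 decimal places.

m_A − m_B ≈ -2.73

Pogson: Δm = −2.5 log₁₀(ratio) = −2.5 log₁₀(12.4) = −2.5 × 1.0934 = -2.734
Star A is brighter, so it has the smaller magnitude: the difference is negative.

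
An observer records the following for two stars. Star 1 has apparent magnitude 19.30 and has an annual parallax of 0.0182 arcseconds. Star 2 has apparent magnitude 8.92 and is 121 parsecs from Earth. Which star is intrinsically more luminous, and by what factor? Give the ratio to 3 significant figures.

Star 2 is more luminous, by a factor of 68800.

Star 1: d = 1/p = 1/0.0182″ = 54.95 pc
Star 1: M = m − 5 log₁₀ d + 5 = 19.30 − 5·1.7399 + 5 = 15.600
Star 2: M = m − 5 log₁₀ d + 5 = 8.92 − 5·2.0828 + 5 = 3.506
ΔM = M_1 − M_2 = 15.600 − (3.506) = 12.094; smaller M is more luminous → Star 2.
L ratio = 10^(0.4 |ΔM|) = 10^4.838 = 68820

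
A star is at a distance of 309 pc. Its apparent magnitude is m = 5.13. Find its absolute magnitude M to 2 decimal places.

M ≈ -2.32

5 log₁₀(d/10 pc) = 5 log₁₀(309.0) − 5 = 7.450
M = m − 5 log₁₀(d/10) = 5.13 − 7.450 = -2.320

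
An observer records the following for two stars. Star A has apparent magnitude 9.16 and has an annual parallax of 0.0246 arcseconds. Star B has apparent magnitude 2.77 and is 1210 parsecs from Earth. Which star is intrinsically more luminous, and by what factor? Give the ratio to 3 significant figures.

Star B is more luminous, by a factor of 319000.

Star A: d = 1/p = 1/0.0246″ = 40.65 pc
Star A: M = m − 5 log₁₀ d + 5 = 9.16 − 5·1.6091 + 5 = 6.115
Star B: M = m − 5 log₁₀ d + 5 = 2.77 − 5·3.0828 + 5 = -7.644
ΔM = M_A − M_B = 6.115 − (-7.644) = 13.759; smaller M is more luminous → Star B.
L ratio = 10^(0.4 |ΔM|) = 10^5.503 = 318700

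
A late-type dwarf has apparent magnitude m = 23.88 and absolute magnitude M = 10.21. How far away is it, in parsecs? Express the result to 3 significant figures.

Distance modulus: m − M = 23.88 − (10.21) = 13.670
m − M = 5 log₁₀ d − 5
log₁₀ d = (m − M)/5 + 1 = 3.7340
d = 10^3.7340 = 5420 pc

d ≈ 5420 pc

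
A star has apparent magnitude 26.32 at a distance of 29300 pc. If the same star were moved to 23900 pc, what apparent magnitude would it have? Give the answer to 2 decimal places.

Flux ∝ 1/d², so Δm = 5 log₁₀(d₂/d₁) = 5 log₁₀(23900/29300) = -0.442
m₂ = m₁ + Δm = 26.32 + (-0.442) = 25.878

m ≈ 25.88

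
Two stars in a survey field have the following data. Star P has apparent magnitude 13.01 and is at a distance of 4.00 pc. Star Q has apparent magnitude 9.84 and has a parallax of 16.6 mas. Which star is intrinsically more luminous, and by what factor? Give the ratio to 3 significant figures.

Star Q is more luminous, by a factor of 4200.

Star P: M = m − 5 log₁₀ d + 5 = 13.01 − 5·0.6021 + 5 = 15.000
Star Q: p = 16.6 mas = 0.0166″ → d = 1/p = 60.24 pc
Star Q: M = m − 5 log₁₀ d + 5 = 9.84 − 5·1.7799 + 5 = 5.941
ΔM = M_P − M_Q = 15.000 − (5.941) = 9.059; smaller M is more luminous → Star Q.
L ratio = 10^(0.4 |ΔM|) = 10^3.624 = 4204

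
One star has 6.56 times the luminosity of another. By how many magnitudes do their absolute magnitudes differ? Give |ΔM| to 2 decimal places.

Pogson: ΔM = −2.5 log₁₀(ratio) = −2.5 log₁₀(6.56) = −2.5 × 0.8169 = -2.042

|ΔM| ≈ 2.04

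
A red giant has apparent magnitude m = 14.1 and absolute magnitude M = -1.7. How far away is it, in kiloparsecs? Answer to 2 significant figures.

μ = m − M = 15.800
m − M = 5 log₁₀ d − 5
log₁₀ d = (m − M)/5 + 1 = 4.1600
d = 10^4.1600 = 14450 pc
= 14.45 kpc

d ≈ 14 kpc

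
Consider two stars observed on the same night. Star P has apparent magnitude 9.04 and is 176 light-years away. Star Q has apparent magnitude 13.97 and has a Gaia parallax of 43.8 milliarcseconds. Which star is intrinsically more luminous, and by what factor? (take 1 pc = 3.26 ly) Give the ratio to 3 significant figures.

Star P: d = 176 ly / 3.26 = 53.99 pc
Star P: M = m − 5 log₁₀ d + 5 = 9.04 − 5·1.7323 + 5 = 5.379
Star Q: p = 43.8 mas = 0.0438″ → d = 1/p = 22.83 pc
Star Q: M = m − 5 log₁₀ d + 5 = 13.97 − 5·1.3585 + 5 = 12.177
ΔM = M_P − M_Q = 5.379 − (12.177) = -6.799; smaller M is more luminous → Star P.
L ratio = 10^(0.4 |ΔM|) = 10^2.720 = 524.2

Star P is more luminous, by a factor of 524.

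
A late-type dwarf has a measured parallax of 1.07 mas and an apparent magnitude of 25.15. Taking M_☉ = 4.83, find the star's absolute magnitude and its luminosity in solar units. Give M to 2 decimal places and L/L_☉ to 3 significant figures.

M ≈ 15.30; L/L_☉ ≈ 6.50×10^-5

d = 1/p = 1000/1.07 mas = 934.6 pc
M = m − 5 log₁₀ d + 5 = 25.15 − 5·2.9706 + 5 = 15.297
M − M_☉ = 15.297 − 4.83 = 10.467
L/L_☉ = 10^(−0.4 × 10.467) = 6.505×10^-5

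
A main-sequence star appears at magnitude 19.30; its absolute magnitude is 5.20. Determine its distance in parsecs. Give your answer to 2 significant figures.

d ≈ 6600 pc

Distance modulus: m − M = 19.30 − (5.20) = 14.100
m − M = 5 log₁₀ d − 5
log₁₀ d = (m − M)/5 + 1 = 3.8200
d = 10^3.8200 = 6607 pc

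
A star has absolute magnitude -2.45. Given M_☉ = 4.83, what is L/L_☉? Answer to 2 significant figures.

L/L_☉ ≈ 820

M − M_☉ = -2.45 − 4.83 = -7.280
L/L_☉ = 10^(−0.4 (M − M_☉)) = 10^2.912 = 816.6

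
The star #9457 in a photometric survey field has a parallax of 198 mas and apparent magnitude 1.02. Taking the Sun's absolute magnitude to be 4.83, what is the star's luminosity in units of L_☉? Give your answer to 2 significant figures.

L/L_☉ ≈ 8.5

d = 1/p = 1000/198 mas = 5.051 pc
M = m − 5 log₁₀ d + 5 = 1.02 − 5·0.7033 + 5 = 2.503
M − M_☉ = 2.503 − 4.83 = -2.327
L/L_☉ = 10^(−0.4 × -2.327) = 8.525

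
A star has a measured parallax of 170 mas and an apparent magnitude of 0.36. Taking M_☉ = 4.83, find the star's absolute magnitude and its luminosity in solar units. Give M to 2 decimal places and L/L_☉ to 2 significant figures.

d = 1/p = 1000/170 mas = 5.882 pc
M = m − 5 log₁₀ d + 5 = 0.36 − 5·0.7696 + 5 = 1.512
M − M_☉ = 1.512 − 4.83 = -3.318
L/L_☉ = 10^(−0.4 × -3.318) = 21.24

M ≈ 1.51; L/L_☉ ≈ 21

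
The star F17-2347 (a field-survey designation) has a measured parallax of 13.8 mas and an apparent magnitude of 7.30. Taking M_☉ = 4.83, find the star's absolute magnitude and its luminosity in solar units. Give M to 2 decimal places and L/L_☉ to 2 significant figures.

M ≈ 3.00; L/L_☉ ≈ 5.4

d = 1/p = 1000/13.8 mas = 72.46 pc
M = m − 5 log₁₀ d + 5 = 7.30 − 5·1.8601 + 5 = 2.999
M − M_☉ = 2.999 − 4.83 = -1.831
L/L_☉ = 10^(−0.4 × -1.831) = 5.398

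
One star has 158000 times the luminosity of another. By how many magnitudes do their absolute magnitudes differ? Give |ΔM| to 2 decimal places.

|ΔM| ≈ 13.00

Pogson: ΔM = −2.5 log₁₀(ratio) = −2.5 log₁₀(158000) = −2.5 × 5.1987 = -12.997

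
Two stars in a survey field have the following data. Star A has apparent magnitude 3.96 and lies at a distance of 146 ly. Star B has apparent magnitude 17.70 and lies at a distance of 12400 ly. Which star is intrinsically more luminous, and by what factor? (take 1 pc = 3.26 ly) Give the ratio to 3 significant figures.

Star A is more luminous, by a factor of 43.4.

Star A: d = 146 ly / 3.26 = 44.79 pc
Star A: M = m − 5 log₁₀ d + 5 = 3.96 − 5·1.6511 + 5 = 0.704
Star B: d = 12400 ly / 3.26 = 3804 pc
Star B: M = m − 5 log₁₀ d + 5 = 17.70 − 5·3.5802 + 5 = 4.799
ΔM = M_A − M_B = 0.704 − (4.799) = -4.095; smaller M is more luminous → Star A.
L ratio = 10^(0.4 |ΔM|) = 10^1.638 = 43.44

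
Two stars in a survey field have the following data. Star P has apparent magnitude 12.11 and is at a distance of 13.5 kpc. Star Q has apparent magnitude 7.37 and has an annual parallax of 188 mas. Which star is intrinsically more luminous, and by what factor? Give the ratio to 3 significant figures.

Star P: d = 13.5 kpc = 13500 pc
Star P: M = m − 5 log₁₀ d + 5 = 12.11 − 5·4.1303 + 5 = -3.542
Star Q: p = 188 mas = 0.188″ → d = 1/p = 5.319 pc
Star Q: M = m − 5 log₁₀ d + 5 = 7.37 − 5·0.7258 + 5 = 8.741
ΔM = M_P − M_Q = -3.542 − (8.741) = -12.282; smaller M is more luminous → Star P.
L ratio = 10^(0.4 |ΔM|) = 10^4.913 = 81840

Star P is more luminous, by a factor of 81800.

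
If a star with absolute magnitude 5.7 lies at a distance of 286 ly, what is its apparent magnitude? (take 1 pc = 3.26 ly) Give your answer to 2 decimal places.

m ≈ 10.42

d = 286 ly / 3.26 = 87.73 pc
m = M + 5 log₁₀ d − 5 = 5.7 + 5·1.9431 − 5 = 10.416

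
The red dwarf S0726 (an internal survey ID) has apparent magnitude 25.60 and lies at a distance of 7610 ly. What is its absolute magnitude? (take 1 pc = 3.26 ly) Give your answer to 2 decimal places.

M ≈ 13.76

d = 7610 ly / 3.26 = 2334 pc
5 log₁₀(d/10 pc) = 5 log₁₀(2334) − 5 = 11.841
M = m − 5 log₁₀(d/10) = 25.60 − 11.841 = 13.759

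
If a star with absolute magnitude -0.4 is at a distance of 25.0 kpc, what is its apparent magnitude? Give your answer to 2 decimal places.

m ≈ 16.59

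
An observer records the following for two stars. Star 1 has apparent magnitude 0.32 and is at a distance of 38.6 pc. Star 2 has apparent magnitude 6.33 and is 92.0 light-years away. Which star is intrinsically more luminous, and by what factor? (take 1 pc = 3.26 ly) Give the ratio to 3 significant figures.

Star 1: M = m − 5 log₁₀ d + 5 = 0.32 − 5·1.5866 + 5 = -2.613
Star 2: d = 92.0 ly / 3.26 = 28.22 pc
Star 2: M = m − 5 log₁₀ d + 5 = 6.33 − 5·1.4506 + 5 = 4.077
ΔM = M_1 − M_2 = -2.613 − (4.077) = -6.690; smaller M is more luminous → Star 1.
L ratio = 10^(0.4 |ΔM|) = 10^2.676 = 474.3

Star 1 is more luminous, by a factor of 474.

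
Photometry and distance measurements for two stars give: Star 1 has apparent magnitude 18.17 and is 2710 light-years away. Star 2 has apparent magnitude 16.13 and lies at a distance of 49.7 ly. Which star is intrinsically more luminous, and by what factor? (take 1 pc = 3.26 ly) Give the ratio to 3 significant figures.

Star 1: d = 2710 ly / 3.26 = 831.3 pc
Star 1: M = m − 5 log₁₀ d + 5 = 18.17 − 5·2.9198 + 5 = 8.571
Star 2: d = 49.7 ly / 3.26 = 15.25 pc
Star 2: M = m − 5 log₁₀ d + 5 = 16.13 − 5·1.1831 + 5 = 15.214
ΔM = M_1 − M_2 = 8.571 − (15.214) = -6.643; smaller M is more luminous → Star 1.
L ratio = 10^(0.4 |ΔM|) = 10^2.657 = 454.2

Star 1 is more luminous, by a factor of 454.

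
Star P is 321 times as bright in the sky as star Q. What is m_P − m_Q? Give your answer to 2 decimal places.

m_P − m_Q ≈ -6.27

Pogson: Δm = −2.5 log₁₀(ratio) = −2.5 log₁₀(321) = −2.5 × 2.5065 = -6.266
Star P is brighter, so it has the smaller magnitude: the difference is negative.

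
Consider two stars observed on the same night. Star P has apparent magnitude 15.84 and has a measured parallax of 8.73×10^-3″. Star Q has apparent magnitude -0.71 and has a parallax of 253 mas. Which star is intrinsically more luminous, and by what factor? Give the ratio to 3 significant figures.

Star Q is more luminous, by a factor of 4960.

Star P: d = 1/p = 1/8.73×10^-3″ = 114.5 pc
Star P: M = m − 5 log₁₀ d + 5 = 15.84 − 5·2.0590 + 5 = 10.545
Star Q: p = 253 mas = 0.253″ → d = 1/p = 3.953 pc
Star Q: M = m − 5 log₁₀ d + 5 = -0.71 − 5·0.5969 + 5 = 1.306
ΔM = M_P − M_Q = 10.545 − (1.306) = 9.239; smaller M is more luminous → Star Q.
L ratio = 10^(0.4 |ΔM|) = 10^3.696 = 4963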